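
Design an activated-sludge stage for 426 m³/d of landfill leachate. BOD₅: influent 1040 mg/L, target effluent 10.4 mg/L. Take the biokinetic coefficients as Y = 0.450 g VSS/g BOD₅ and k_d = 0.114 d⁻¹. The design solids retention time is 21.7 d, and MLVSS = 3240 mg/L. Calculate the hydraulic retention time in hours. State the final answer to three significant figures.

Steady-state biomass mass balance: V·X·(1 + k_d·θ_c) = Y·Q·(S₀ − S)·θ_c, so V = 0.450 × 426 × (1040 − 10.4) × 21.7 / [3240 × (1 + 0.114 × 21.7)] = 4.28×10^6 / 11255 = 380.5 m³.
τ = V/Q = 380.5/426 = 0.8933 d, or 21.44 h.

τ ≈ 21.4 h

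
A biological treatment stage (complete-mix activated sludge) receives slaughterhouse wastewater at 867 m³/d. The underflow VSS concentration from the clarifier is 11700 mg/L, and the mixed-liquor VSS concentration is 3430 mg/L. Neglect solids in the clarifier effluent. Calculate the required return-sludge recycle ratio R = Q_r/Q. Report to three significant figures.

R ≈ 0.415

Solids balance on the clarifier gives (1+R)X = R·X_r, so R = X/(X_r − X) = 3430 / (11700 − 3430) = 0.4148.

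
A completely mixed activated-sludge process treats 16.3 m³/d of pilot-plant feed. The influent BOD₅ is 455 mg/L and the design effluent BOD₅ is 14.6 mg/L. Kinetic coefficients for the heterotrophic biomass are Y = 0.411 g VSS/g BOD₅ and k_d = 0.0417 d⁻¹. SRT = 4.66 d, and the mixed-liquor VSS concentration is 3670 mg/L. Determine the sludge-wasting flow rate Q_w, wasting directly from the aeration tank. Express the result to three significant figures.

Q_w ≈ 0.673 m³/d

Rearranging the biomass balance for a CMAS with decay, V = Y·Q·ΔS·θ_c / [X·(1+k_d θ_c)] = 0.411 × 16.3 × (455 − 14.6) × 4.66 / [3670 × (1 + 0.0417 × 4.66)] = 1.37×10^4 / 4383 = 3.137 m³.
With mixed-liquor wasting, θ_c = V/Q_w, so Q_w = V/θ_c = 3.137/4.66 = 0.6731 m³/d.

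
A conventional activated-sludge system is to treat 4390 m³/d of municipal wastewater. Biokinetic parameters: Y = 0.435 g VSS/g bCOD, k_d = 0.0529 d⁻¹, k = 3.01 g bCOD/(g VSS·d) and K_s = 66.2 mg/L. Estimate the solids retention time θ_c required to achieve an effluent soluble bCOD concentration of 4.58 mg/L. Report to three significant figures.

From 1/θ_c = Y·k·S/(K_s + S) − k_d: Y·k·S/(K_s+S) = 0.435 × 3.01 × 4.58 / (66.2 + 4.58) = 0.08472 d⁻¹.
1/θ_c = 0.08472 − 0.0529 = 0.03182 d⁻¹, so θ_c = 31.42 d.

θ_c ≈ 31.4 d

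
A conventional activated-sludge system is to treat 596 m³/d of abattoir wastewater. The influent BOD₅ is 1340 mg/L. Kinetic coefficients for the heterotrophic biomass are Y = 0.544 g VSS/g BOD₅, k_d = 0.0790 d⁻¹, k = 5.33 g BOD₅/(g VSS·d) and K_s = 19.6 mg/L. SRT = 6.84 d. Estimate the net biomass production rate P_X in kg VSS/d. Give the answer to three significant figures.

P_X ≈ 282 kg VSS/d

Effluent substrate depends only on kinetics and SRT: S = K_s(1 + k_d θ_c) / [θ_c(Yk − k_d) − 1] = 19.6 × (1 + 0.0790 × 6.84) / [6.84 × (0.544 × 5.33 − 0.0790) − 1] = 30.19 / 18.29 = 1.650 mg/L.
Correct the yield for decay: Y_obs = Y/(1 + k_d θ_c) = 0.544 / (1 + 0.0790 × 6.84) = 0.544 / 1.540 = 0.3532.
Substrate removed = Q·(S₀ − S) = 596 m³/d × (1340 − 1.65) g/m³ = 7.98×10^5 g/d = 797.7 kg/d.
Net biomass production P_X = Y_obs × Q·(S₀ − S) = 0.3532 × 797.7 = 281.7 kg VSS/d.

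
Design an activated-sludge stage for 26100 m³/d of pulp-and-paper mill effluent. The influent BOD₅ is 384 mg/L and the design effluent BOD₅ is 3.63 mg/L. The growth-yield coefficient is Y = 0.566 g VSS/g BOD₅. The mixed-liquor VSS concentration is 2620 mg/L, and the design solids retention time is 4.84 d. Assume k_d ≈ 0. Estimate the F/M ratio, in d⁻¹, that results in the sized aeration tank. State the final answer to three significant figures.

F/M ≈ 0.369 d⁻¹

Biomass mass balance (decay neglected): V·X = Y·Q·(S₀ − S)·θ_c, so V = 0.566 × 26100 × (384 − 3.63) × 4.84 / 2620 = 10380 m³.
F/M = applied load / biomass = Q·S₀/(V·X) = 26100 × 384 / (10380 × 2620) = 0.3685 d⁻¹.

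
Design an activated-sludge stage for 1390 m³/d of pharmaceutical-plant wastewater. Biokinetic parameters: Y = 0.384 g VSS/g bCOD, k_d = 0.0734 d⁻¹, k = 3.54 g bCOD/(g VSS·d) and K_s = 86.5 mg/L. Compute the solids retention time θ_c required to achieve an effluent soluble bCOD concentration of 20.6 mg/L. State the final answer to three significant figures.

θ_c ≈ 5.32 d

From 1/θ_c = Y·k·S/(K_s + S) − k_d: Y·k·S/(K_s+S) = 0.384 × 3.54 × 20.6 / (86.5 + 20.6) = 0.2615 d⁻¹.
1/θ_c = 0.2615 − 0.0734 = 0.1881 d⁻¹, so θ_c = 5.317 d.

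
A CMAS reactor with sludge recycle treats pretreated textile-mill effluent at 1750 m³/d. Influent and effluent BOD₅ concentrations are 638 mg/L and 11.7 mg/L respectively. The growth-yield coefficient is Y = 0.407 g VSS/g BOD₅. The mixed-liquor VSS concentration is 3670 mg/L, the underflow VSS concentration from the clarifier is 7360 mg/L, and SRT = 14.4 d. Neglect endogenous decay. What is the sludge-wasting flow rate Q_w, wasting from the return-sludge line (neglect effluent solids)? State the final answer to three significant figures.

Q_w ≈ 60.6 m³/d

V·X = Y·Q·ΔS·θ_c gives V = 0.407 × 1750 × (638 − 11.7) × 14.4 / 3670 = 1750 m³.
Q_w = (V·X)/(θ_c X_r) = 1750 × 3670 / (14.4 × 7360) = 60.61 m³/d.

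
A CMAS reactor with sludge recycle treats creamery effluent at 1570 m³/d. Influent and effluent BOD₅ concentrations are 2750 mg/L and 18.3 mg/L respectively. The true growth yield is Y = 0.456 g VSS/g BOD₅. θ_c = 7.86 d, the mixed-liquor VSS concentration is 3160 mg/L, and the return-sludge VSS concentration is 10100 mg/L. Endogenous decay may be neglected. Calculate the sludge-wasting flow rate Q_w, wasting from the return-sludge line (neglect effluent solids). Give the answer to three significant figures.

Q_w ≈ 194 m³/d

Biomass mass balance (decay neglected): V·X = Y·Q·(S₀ − S)·θ_c, so V = 0.456 × 1570 × (2750 − 18.3) × 7.86 / 3160 = 4864 m³.
θ_c = V·X/(Q_w·X_r) when wasting from the recycle, so Q_w = V·X/(θ_c·X_r) = 4864 × 3160 / (7.86 × 10100) = 193.6 m³/d.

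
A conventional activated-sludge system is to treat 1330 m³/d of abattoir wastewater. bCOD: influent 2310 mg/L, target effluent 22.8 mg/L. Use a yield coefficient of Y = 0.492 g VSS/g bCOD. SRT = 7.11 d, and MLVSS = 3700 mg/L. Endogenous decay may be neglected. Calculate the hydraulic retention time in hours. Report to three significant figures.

V·X = Y·Q·ΔS·θ_c gives V = 0.492 × 1330 × (2310 − 22.8) × 7.11 / 3700 = 2876 m³.
τ = V/Q = 2876/1330 = 2.162 d, or 51.90 h.

τ ≈ 51.9 h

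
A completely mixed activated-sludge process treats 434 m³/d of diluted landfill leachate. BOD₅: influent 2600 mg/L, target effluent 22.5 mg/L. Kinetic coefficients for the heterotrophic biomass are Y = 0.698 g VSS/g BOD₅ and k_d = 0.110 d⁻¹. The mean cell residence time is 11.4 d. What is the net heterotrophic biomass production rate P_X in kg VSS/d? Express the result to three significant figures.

Correct the yield for decay: Y_obs = Y/(1 + k_d θ_c) = 0.698 / (1 + 0.110 × 11.4) = 0.698 / 2.254 = 0.3097.
Substrate removed = Q·(S₀ − S) = 434 m³/d × (2600 − 22.5) g/m³ = 1.12×10^6 g/d = 1119 kg/d.
P_X = Y_obs · Q(S₀ − S) = 0.3097 × 1119 = 346.4 kg VSS/d.

P_X ≈ 346 kg VSS/d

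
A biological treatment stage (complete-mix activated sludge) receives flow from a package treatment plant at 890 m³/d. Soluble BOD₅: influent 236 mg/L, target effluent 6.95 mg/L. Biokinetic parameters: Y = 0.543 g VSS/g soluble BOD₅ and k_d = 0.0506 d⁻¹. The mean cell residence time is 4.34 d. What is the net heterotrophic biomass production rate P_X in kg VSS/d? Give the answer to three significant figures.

Observed yield with endogenous decay: Y_obs = Y / (1 + k_d·θ_c) = 0.543 / (1 + 0.0506 × 4.34) = 0.543 / 1.220 = 0.4452 g VSS/g soluble BOD₅.
Substrate removed = Q·(S₀ − S) = 890 m³/d × (236 − 6.95) g/m³ = 2.04×10^5 g/d = 203.9 kg/d.
Biomass produced: P_X = Y_obs·Q·ΔS = 0.4452 × 203.9 ≈ 90.76 kg VSS/d.

P_X ≈ 90.8 kg VSS/d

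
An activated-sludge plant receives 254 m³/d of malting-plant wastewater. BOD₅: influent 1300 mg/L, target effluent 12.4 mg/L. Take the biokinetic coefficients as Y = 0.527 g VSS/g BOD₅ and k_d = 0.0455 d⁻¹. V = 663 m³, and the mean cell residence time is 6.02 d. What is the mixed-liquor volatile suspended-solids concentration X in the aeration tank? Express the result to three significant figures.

From V·X·(1 + k_d·θ_c) = Y·Q·(S₀ − S)·θ_c: X = 0.527 × 254 × (1300 − 12.4) × 6.02 / [663 × (1 + 0.0455 × 6.02)] = 1228 mg/L.

X ≈ 1230 mg/L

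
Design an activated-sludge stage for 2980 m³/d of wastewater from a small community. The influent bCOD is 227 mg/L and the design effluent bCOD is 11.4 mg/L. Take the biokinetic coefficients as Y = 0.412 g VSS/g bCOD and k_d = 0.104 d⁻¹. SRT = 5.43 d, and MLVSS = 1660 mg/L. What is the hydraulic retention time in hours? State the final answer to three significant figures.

From the SRT design equation V = Y Q (S₀−S) θ_c / [X (1 + k_d θ_c)] = 0.412 × 2980 × (227 − 11.4) × 5.43 / [1660 × (1 + 0.104 × 5.43)] = 1.44×10^6 / 2597 = 553.4 m³.
HRT = V/Q = 553.4 m³ / 2980 m³·d⁻¹ = 0.1857 d × 24 = 4.457 h.

τ ≈ 4.46 h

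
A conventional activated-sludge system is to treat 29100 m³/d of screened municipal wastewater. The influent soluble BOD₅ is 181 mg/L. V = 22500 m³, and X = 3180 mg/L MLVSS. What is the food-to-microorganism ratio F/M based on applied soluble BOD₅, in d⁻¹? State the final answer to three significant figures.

F/M = Q·S₀ / (V·X) = 29100 × 181 / (22500 × 3180) = 0.07361 g soluble BOD₅·(g VSS·d)⁻¹.

F/M ≈ 0.0736 d⁻¹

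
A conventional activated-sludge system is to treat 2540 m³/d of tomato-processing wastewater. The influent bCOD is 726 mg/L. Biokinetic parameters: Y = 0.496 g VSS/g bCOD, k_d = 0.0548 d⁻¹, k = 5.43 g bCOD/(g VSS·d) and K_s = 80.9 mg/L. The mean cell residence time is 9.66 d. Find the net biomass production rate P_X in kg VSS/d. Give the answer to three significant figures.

From the Monod/SRT balance for a CMAS, S = K_s·(1+k_d θ_c)/[θ_c·(Y k − k_d) − 1] = 80.9 × (1 + 0.0548 × 9.66) / [9.66 × (0.496 × 5.43 − 0.0548) − 1] = 123.7 / 24.49 = 5.053 mg/L.
Observed yield with endogenous decay: Y_obs = Y / (1 + k_d·θ_c) = 0.496 / (1 + 0.0548 × 9.66) = 0.496 / 1.529 = 0.3243 g VSS/g bCOD.
Mass of bCOD removed per day: Q(S₀ − S) = 2540 × 721.0 g/m³ = 1831 kg/d.
Net biomass production P_X = Y_obs × Q·(S₀ − S) = 0.3243 × 1831 = 593.9 kg VSS/d.

P_X ≈ 594 kg VSS/d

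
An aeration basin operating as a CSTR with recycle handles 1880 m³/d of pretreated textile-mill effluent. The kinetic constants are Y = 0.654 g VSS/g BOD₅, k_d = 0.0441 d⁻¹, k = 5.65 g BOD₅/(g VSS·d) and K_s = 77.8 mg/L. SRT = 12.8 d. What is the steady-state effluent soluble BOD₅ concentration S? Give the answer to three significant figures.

S ≈ 2.66 mg/L

From the Monod/SRT balance for a CMAS, S = K_s·(1+k_d θ_c)/[θ_c·(Y k − k_d) − 1] = 77.8 × (1 + 0.0441 × 12.8) / [12.8 × (0.654 × 5.65 − 0.0441) − 1] = 121.7 / 45.73 = 2.661 mg/L.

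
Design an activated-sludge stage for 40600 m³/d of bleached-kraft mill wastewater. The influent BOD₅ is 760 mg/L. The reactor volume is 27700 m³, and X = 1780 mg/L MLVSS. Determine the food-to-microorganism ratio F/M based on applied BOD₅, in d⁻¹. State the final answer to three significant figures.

F/M = Q·S₀ / (V·X) = 40600 × 760 / (27700 × 1780) = 0.6258 g BOD₅·(g VSS·d)⁻¹.

F/M ≈ 0.626 d⁻¹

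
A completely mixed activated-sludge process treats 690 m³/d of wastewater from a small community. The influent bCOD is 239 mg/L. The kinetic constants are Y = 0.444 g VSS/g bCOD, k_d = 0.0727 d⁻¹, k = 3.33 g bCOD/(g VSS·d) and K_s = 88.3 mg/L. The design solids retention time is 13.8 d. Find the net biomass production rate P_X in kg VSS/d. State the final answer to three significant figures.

P_X ≈ 35.1 kg VSS/d

From the Monod/SRT balance for a CMAS, S = K_s·(1+k_d θ_c)/[θ_c·(Y k − k_d) − 1] = 88.3 × (1 + 0.0727 × 13.8) / [13.8 × (0.444 × 3.33 − 0.0727) − 1] = 176.9 / 18.40 = 9.613 mg/L.
Correct the yield for decay: Y_obs = Y/(1 + k_d θ_c) = 0.444 / (1 + 0.0727 × 13.8) = 0.444 / 2.003 = 0.2216.
Q·(S₀ − S) = 690 × (239 − 9.61) × 10⁻³ = 158.3 kg/d removed.
Net biomass production P_X = Y_obs × Q·(S₀ − S) = 0.2216 × 158.3 = 35.08 kg VSS/d.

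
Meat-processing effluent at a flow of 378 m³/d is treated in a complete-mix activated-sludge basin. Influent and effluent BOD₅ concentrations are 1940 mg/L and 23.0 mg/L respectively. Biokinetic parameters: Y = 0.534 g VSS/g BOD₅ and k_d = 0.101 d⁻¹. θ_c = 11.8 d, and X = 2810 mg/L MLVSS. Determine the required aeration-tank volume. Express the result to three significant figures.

From the SRT design equation V = Y Q (S₀−S) θ_c / [X (1 + k_d θ_c)] = 0.534 × 378 × (1940 − 23.0) × 11.8 / [2810 × (1 + 0.101 × 11.8)] = 4.57×10^6 / 6159 = 741.4 m³.

V ≈ 741 m³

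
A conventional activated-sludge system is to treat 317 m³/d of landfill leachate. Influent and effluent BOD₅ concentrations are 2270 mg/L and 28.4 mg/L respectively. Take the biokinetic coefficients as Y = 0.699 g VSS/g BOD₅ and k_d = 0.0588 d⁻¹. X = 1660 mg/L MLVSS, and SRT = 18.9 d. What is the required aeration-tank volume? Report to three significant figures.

From the SRT design equation V = Y Q (S₀−S) θ_c / [X (1 + k_d θ_c)] = 0.699 × 317 × (2270 − 28.4) × 18.9 / [1660 × (1 + 0.0588 × 18.9)] = 9.39×10^6 / 3505 = 2679 m³.

V ≈ 2680 m³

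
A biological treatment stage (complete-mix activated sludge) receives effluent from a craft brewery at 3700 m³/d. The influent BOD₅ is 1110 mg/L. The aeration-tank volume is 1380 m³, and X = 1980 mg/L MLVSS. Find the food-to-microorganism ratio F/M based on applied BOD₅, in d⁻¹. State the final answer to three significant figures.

F/M ≈ 1.50 d⁻¹

F/M = applied load / biomass = Q·S₀/(V·X) = 3700 × 1110 / (1380 × 1980) = 1.503 d⁻¹.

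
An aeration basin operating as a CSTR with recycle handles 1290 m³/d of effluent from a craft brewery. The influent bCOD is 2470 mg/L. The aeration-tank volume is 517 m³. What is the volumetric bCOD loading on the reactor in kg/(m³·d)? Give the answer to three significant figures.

L_v = Q S₀ / V = 1290 × 2470 × 10⁻³ / 517.0 = 6.163 kg/(m³·d).

L_v ≈ 6.16 kg bCOD/(m³·d)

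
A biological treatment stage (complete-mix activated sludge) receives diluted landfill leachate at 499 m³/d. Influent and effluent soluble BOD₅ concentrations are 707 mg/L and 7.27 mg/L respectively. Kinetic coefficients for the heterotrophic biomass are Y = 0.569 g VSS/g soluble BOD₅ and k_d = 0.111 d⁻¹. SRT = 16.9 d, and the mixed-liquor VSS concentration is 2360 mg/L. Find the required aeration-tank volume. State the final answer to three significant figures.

Steady-state biomass mass balance: V·X·(1 + k_d·θ_c) = Y·Q·(S₀ − S)·θ_c, so V = 0.569 × 499 × (707 − 7.27) × 16.9 / [2360 × (1 + 0.111 × 16.9)] = 3.36×10^6 / 6787 = 494.7 m³.

V ≈ 495 m³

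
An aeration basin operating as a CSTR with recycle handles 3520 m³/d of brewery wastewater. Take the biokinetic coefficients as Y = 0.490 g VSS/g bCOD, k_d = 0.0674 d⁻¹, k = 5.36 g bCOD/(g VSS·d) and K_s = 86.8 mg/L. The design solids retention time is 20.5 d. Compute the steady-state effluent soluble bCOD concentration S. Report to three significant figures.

Effluent substrate depends only on kinetics and SRT: S = K_s(1 + k_d θ_c) / [θ_c(Yk − k_d) − 1] = 86.8 × (1 + 0.0674 × 20.5) / [20.5 × (0.490 × 5.36 − 0.0674) − 1] = 206.7 / 51.46 = 4.017 mg/L.

S ≈ 4.02 mg/L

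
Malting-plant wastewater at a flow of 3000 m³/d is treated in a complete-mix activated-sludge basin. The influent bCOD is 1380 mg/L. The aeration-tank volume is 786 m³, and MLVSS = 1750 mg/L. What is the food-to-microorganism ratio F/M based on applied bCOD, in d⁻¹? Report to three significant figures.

F/M = Q·S₀ / (V·X) = 3000 × 1380 / (786.0 × 1750) = 3.010 g bCOD·(g VSS·d)⁻¹.

F/M ≈ 3.01 d⁻¹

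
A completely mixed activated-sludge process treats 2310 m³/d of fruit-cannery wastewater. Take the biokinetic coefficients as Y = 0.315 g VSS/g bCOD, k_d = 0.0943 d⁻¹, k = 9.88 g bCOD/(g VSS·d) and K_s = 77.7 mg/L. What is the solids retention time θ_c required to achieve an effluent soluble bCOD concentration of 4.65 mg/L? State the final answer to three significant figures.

At the target effluent, Y k S/(K_s+S) = 0.315×9.88×4.65/82.35 = 0.1757 d⁻¹.
θ_c = 1/(μ − k_d) = 1/(0.1757 − 0.0943) = 1/0.08143 = 12.28 d.

θ_c ≈ 12.3 d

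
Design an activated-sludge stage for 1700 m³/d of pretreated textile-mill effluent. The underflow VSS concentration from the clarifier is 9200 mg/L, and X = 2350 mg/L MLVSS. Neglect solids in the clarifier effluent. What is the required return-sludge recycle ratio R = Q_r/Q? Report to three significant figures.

Solids balance on the clarifier gives (1+R)X = R·X_r, so R = X/(X_r − X) = 2350 / (9200 − 2350) = 0.3431.

R ≈ 0.343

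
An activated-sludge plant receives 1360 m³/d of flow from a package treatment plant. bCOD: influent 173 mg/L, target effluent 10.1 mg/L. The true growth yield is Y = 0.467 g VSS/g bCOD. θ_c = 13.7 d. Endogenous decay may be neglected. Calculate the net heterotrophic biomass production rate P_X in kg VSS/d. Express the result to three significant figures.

No decay correction is needed, so Y_obs = Y = 0.467.
Mass of bCOD removed per day: Q(S₀ − S) = 1360 × 162.9 g/m³ = 221.5 kg/d.
Biomass produced: P_X = Y_obs·Q·ΔS = 0.4670 × 221.5 ≈ 103.5 kg VSS/d.

P_X ≈ 103 kg VSS/d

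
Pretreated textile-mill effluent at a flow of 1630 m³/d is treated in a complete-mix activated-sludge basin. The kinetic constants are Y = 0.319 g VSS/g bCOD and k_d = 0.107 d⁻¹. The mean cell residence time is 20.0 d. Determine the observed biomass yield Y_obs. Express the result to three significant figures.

Y_obs = Y / (1 + k_d θ_c) = 0.319 / (1 + 0.107 × 20.0) = 0.319 / 3.140 = 0.1016.

Y_obs ≈ 0.102 g VSS/g bCOD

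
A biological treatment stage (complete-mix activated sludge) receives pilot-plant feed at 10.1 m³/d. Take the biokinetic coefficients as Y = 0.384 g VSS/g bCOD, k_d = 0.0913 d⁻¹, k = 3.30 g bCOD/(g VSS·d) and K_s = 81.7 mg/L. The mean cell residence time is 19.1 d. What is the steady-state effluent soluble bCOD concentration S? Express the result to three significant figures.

For a completely mixed reactor with recycle the Lawrence–McCarty relation gives S = K_s·(1 + k_d·θ_c) / [θ_c·(Y·k − k_d) − 1] = 81.7 × (1 + 0.0913 × 19.1) / [19.1 × (0.384 × 3.30 − 0.0913) − 1] = 224.2 / 21.46 = 10.45 mg/L.

S ≈ 10.4 mg/L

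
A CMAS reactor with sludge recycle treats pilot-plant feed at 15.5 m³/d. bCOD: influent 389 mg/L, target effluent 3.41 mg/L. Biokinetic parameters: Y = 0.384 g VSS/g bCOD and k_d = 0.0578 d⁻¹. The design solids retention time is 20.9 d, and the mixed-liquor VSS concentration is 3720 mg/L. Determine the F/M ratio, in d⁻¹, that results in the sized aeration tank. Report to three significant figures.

F/M ≈ 0.278 d⁻¹

Rearranging the biomass balance for a CMAS with decay, V = Y·Q·ΔS·θ_c / [X·(1+k_d θ_c)] = 0.384 × 15.5 × (389 − 3.41) × 20.9 / [3720 × (1 + 0.0578 × 20.9)] = 4.8×10^4 / 8214 = 5.840 m³.
F/M = applied load / biomass = Q·S₀/(V·X) = 15.5 × 389 / (5.840 × 3720) = 0.2776 d⁻¹.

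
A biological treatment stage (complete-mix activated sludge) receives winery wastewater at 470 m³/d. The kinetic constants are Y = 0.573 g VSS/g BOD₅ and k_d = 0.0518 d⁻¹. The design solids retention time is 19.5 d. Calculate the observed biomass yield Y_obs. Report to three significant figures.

The observed yield is Y_obs = Y/(1 + k_d·θ_c) = 0.573 / (1 + 0.0518 × 19.5) = 0.573 / 2.010 = 0.2851 g VSS per g BOD₅ removed.

Y_obs ≈ 0.285 g VSS/g BOD₅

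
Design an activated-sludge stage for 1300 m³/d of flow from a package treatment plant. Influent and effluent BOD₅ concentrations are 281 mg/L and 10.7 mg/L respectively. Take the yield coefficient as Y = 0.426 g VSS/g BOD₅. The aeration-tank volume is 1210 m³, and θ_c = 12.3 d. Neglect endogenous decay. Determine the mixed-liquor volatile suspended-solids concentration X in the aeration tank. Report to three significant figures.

X = Y·Q·ΔS·θ_c / V = 0.426 × 1300 × (281 − 10.7) × 12.3 / 1210 = 1522 mg/L.

X ≈ 1520 mg/L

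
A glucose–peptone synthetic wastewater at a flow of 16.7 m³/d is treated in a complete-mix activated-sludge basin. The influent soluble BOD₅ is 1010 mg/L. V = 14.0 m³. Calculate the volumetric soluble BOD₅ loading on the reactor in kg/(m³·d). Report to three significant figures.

Applied soluble BOD₅ load per unit volume = Q·S₀/V = (16.7 × 1010/1000)/14.00 = 1.205 kg soluble BOD₅·m⁻³·d⁻¹.

L_v ≈ 1.20 kg soluble BOD₅/(m³·d)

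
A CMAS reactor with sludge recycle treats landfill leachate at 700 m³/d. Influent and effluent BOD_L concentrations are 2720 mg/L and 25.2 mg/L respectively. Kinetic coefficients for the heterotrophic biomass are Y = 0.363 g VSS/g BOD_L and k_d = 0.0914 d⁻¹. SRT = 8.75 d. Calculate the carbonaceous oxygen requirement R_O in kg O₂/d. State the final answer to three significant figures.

Observed yield with endogenous decay: Y_obs = Y / (1 + k_d·θ_c) = 0.363 / (1 + 0.0914 × 8.75) = 0.363 / 1.800 = 0.2017 g VSS/g BOD_L.
Substrate removed = Q·(S₀ − S) = 700 m³/d × (2720 − 25.2) g/m³ = 1.89×10^6 g/d = 1886 kg/d.
Net sludge production P_X = 0.2017 × 1886 = 380.5 kg VSS/d.
Carbonaceous O₂ demand = substrate oxidised − cell-mass equivalent = 1886 − 1.42 × 380.5 = 1346 kg O₂/d.

R_O ≈ 1350 kg O₂/d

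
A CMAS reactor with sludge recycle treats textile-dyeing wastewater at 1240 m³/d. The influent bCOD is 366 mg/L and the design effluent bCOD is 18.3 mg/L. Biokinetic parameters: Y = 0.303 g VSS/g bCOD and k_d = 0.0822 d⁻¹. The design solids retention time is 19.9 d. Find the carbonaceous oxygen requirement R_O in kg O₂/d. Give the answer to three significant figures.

The observed yield is Y_obs = Y/(1 + k_d·θ_c) = 0.303 / (1 + 0.0822 × 19.9) = 0.303 / 2.636 = 0.1150 g VSS per g bCOD removed.
Q·(S₀ − S) = 1240 × (366 − 18.3) × 10⁻³ = 431.1 kg/d removed.
Biomass synthesised: P_X = Y_obs × 431.1 = 49.56 kg VSS/d.
R_O = Q·(S₀ − S) − 1.42·P_X = 431.1 − 1.42 × 49.56 = 360.8 kg O₂/d.

R_O ≈ 361 kg O₂/d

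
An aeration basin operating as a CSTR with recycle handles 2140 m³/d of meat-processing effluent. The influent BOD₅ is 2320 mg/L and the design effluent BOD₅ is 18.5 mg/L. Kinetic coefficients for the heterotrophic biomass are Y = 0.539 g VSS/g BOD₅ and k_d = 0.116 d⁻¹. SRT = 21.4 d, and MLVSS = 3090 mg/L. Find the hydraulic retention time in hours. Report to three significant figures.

Steady-state biomass mass balance: V·X·(1 + k_d·θ_c) = Y·Q·(S₀ − S)·θ_c, so V = 0.539 × 2140 × (2320 − 18.5) × 21.4 / [3090 × (1 + 0.116 × 21.4)] = 5.68×10^7 / 10761 = 5279 m³.
τ = V/Q = 5279/2140 = 2.467 d, or 59.21 h.

τ ≈ 59.2 h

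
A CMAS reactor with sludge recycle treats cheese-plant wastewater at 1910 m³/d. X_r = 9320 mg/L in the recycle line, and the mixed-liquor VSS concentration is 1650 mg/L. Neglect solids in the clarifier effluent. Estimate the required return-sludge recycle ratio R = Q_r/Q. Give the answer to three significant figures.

R ≈ 0.215

Mass balance around the secondary clarifier (neglecting effluent solids): R = X / (X_r − X) = 1650 / (9320 − 1650) = 0.2151.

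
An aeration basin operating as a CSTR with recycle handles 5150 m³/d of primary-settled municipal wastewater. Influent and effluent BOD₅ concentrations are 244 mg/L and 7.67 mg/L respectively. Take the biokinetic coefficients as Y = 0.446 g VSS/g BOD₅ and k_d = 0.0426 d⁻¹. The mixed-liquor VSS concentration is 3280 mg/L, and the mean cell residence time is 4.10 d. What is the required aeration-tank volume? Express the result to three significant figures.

Steady-state biomass mass balance: V·X·(1 + k_d·θ_c) = Y·Q·(S₀ − S)·θ_c, so V = 0.446 × 5150 × (244 − 7.67) × 4.10 / [3280 × (1 + 0.0426 × 4.10)] = 2.23×10^6 / 3853 = 577.6 m³.

V ≈ 578 m³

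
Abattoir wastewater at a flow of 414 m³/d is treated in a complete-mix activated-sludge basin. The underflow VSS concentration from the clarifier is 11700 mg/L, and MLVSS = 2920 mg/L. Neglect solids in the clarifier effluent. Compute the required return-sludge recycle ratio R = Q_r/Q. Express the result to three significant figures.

R ≈ 0.333

Mass balance around the secondary clarifier (neglecting effluent solids): R = X / (X_r − X) = 2920 / (11700 − 2920) = 0.3326.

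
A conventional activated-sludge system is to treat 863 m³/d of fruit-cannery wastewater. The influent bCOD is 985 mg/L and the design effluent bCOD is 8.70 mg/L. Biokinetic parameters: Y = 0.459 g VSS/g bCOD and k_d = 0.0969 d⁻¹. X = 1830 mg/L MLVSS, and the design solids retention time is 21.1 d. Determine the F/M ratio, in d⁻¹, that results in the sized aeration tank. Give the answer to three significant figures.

F/M ≈ 0.317 d⁻¹

Steady-state biomass mass balance: V·X·(1 + k_d·θ_c) = Y·Q·(S₀ − S)·θ_c, so V = 0.459 × 863 × (985 − 8.70) × 21.1 / [1830 × (1 + 0.0969 × 21.1)] = 8.16×10^6 / 5572 = 1465 m³.
F/M = Q·S₀ / (V·X) = 863 × 985 / (1465 × 1830) = 0.3172 g bCOD·(g VSS·d)⁻¹.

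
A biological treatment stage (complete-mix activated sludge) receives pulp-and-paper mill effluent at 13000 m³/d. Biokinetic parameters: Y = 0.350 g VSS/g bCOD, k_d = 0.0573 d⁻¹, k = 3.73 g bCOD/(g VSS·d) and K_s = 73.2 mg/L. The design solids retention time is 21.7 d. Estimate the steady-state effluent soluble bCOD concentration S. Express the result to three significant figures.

Effluent substrate depends only on kinetics and SRT: S = K_s(1 + k_d θ_c) / [θ_c(Yk − k_d) − 1] = 73.2 × (1 + 0.0573 × 21.7) / [21.7 × (0.350 × 3.73 − 0.0573) − 1] = 164.2 / 26.09 = 6.295 mg/L.

S ≈ 6.30 mg/L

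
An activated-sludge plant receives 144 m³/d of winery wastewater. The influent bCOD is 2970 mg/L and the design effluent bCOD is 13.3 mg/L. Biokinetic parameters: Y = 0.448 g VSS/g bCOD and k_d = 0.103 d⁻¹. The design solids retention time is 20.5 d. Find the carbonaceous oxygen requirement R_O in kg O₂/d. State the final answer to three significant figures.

R_O ≈ 339 kg O₂/d

Correct the yield for decay: Y_obs = Y/(1 + k_d θ_c) = 0.448 / (1 + 0.103 × 20.5) = 0.448 / 3.111 = 0.1440.
Substrate removed = Q·(S₀ − S) = 144 m³/d × (2970 − 13.3) g/m³ = 4.26×10^5 g/d = 425.8 kg/d.
P_X = Y_obs·Q·(S₀ − S) = 0.1440 × 425.8 = 61.30 kg VSS/d.
R_O = Q·ΔS − 1.42 P_X = 425.8 − 87.05 = 338.7 kg O₂/d.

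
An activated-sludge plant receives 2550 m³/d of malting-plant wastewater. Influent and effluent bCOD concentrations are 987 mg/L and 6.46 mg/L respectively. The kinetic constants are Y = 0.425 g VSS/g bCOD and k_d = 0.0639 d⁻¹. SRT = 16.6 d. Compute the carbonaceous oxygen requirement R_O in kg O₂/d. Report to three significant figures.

Correct the yield for decay: Y_obs = Y/(1 + k_d θ_c) = 0.425 / (1 + 0.0639 × 16.6) = 0.425 / 2.061 = 0.2062.
Mass of bCOD removed per day: Q(S₀ − S) = 2550 × 980.5 g/m³ = 2500 kg/d.
Biomass synthesised: P_X = Y_obs × 2500 = 515.7 kg VSS/d.
Carbonaceous O₂ demand = substrate oxidised − cell-mass equivalent = 2500 − 1.42 × 515.7 = 1768 kg O₂/d.

R_O ≈ 1770 kg O₂/d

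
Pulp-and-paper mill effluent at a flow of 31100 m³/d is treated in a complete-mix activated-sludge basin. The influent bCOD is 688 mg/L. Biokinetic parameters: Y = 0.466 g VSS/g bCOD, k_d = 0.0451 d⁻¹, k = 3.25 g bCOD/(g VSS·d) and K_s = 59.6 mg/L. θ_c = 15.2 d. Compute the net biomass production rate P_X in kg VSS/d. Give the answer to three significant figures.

P_X ≈ 5880 kg VSS/d

Effluent substrate depends only on kinetics and SRT: S = K_s(1 + k_d θ_c) / [θ_c(Yk − k_d) − 1] = 59.6 × (1 + 0.0451 × 15.2) / [15.2 × (0.466 × 3.25 − 0.0451) − 1] = 100.5 / 21.33 = 4.709 mg/L.
The observed yield is Y_obs = Y/(1 + k_d·θ_c) = 0.466 / (1 + 0.0451 × 15.2) = 0.466 / 1.686 = 0.2765 g VSS per g bCOD removed.
Substrate removed = Q·(S₀ − S) = 31100 m³/d × (688 − 4.71) g/m³ = 2.13×10^7 g/d = 21250 kg/d.
So the net sludge growth is P_X = 0.2765 × 21250 = 5875 kg VSS/d.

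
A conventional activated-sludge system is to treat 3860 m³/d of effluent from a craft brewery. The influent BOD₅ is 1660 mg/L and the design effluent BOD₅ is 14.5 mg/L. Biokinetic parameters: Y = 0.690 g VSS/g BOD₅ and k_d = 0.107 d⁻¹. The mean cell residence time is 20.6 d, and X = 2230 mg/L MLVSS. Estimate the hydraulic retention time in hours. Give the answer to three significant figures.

Rearranging the biomass balance for a CMAS with decay, V = Y·Q·ΔS·θ_c / [X·(1+k_d θ_c)] = 0.690 × 3860 × (1660 − 14.5) × 20.6 / [2230 × (1 + 0.107 × 20.6)] = 9.03×10^7 / 7145 = 12635 m³.
τ = V/Q = 12635/3860 = 3.273 d, or 78.56 h.

τ ≈ 78.6 h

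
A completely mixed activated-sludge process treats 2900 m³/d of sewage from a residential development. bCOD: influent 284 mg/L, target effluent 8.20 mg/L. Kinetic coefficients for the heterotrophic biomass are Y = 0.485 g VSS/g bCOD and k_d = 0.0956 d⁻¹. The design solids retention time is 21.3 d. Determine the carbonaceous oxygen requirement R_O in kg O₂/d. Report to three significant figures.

R_O ≈ 618 kg O₂/d

Observed yield with endogenous decay: Y_obs = Y / (1 + k_d·θ_c) = 0.485 / (1 + 0.0956 × 21.3) = 0.485 / 3.036 = 0.1597 g VSS/g bCOD.
ΔS = 284 − 8.20 = 275.8 mg/L, so the substrate removal rate is 2900 × 275.8/1000 = 799.8 kg bCOD/d.
Biomass synthesised: P_X = Y_obs × 799.8 = 127.8 kg VSS/d.
R_O = Q·(S₀ − S) − 1.42·P_X = 799.8 − 1.42 × 127.8 = 618.4 kg O₂/d.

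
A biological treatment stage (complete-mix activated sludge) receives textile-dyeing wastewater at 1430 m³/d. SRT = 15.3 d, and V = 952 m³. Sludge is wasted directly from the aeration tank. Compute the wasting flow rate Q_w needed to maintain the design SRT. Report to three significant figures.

Wasting from the aeration tank: Q_w = V / θ_c = 952.0 / 15.3 = 62.22 m³/d.

Q_w ≈ 62.2 m³/d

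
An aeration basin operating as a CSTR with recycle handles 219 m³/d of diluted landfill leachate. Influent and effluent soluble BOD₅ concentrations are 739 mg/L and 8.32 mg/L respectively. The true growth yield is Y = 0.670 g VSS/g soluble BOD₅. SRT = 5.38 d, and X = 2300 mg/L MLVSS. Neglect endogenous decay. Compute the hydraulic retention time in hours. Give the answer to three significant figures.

τ ≈ 27.5 h

V·X = Y·Q·ΔS·θ_c gives V = 0.670 × 219 × (739 − 8.32) × 5.38 / 2300 = 250.8 m³.
τ = V/Q = 250.8/219 = 1.145 d, or 27.48 h.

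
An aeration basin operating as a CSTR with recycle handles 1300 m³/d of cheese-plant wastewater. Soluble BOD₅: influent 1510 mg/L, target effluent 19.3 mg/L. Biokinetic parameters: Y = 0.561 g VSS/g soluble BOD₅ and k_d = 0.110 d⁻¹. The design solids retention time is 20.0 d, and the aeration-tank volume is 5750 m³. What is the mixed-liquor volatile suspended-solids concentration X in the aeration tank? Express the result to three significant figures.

X = Y·Q·ΔS·θ_c / [V·(1 + k_d θ_c)] = 0.561 × 1300 × (1510 − 19.3) × 20.0 / [5750 × (1 + 0.110 × 20.0)] = 1182 mg/L.

X ≈ 1180 mg/L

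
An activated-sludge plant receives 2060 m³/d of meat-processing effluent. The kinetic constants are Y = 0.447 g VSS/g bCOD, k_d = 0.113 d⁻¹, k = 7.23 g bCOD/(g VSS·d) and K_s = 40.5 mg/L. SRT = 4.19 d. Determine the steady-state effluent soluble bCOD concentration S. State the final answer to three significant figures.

S ≈ 4.95 mg/L

From the Monod/SRT balance for a CMAS, S = K_s·(1+k_d θ_c)/[θ_c·(Y k − k_d) − 1] = 40.5 × (1 + 0.113 × 4.19) / [4.19 × (0.447 × 7.23 − 0.113) − 1] = 59.68 / 12.07 = 4.945 mg/L.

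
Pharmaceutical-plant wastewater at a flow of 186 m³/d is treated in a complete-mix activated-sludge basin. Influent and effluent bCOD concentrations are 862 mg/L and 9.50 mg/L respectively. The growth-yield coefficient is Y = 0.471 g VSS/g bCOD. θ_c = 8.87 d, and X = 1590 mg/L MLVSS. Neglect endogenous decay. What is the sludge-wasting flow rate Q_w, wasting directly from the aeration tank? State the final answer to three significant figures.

Q_w ≈ 47.0 m³/d

V·X = Y·Q·ΔS·θ_c gives V = 0.471 × 186 × (862 − 9.50) × 8.87 / 1590 = 416.6 m³.
For wasting at MLVSS concentration, Q_w = V/θ_c = 416.6/8.87 = 46.97 m³/d.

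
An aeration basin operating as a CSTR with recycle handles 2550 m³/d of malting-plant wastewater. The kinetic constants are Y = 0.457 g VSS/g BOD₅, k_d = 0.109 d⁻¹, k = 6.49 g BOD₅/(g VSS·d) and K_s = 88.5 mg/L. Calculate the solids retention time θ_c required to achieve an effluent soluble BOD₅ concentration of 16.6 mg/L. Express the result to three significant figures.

From 1/θ_c = Y·k·S/(K_s + S) − k_d: Y·k·S/(K_s+S) = 0.457 × 6.49 × 16.6 / (88.5 + 16.6) = 0.4685 d⁻¹.
Then 1/θ_c = μ − k_d = 0.4685 − 0.109 = 0.3595 d⁻¹, giving θ_c = 2.782 d.

θ_c ≈ 2.78 d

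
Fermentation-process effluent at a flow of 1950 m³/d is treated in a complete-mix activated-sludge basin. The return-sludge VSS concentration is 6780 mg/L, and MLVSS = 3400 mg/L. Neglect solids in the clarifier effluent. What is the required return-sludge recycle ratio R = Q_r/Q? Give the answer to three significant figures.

R ≈ 1.01

Solids balance on the clarifier gives (1+R)X = R·X_r, so R = X/(X_r − X) = 3400 / (6780 − 3400) = 1.006.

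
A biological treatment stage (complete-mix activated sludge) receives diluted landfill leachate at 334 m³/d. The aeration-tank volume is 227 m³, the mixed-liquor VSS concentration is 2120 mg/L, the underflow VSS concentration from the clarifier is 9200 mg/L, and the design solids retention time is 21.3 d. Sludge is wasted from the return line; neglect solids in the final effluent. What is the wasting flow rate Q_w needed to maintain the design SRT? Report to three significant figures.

Q_w = (V·X)/(θ_c X_r) = 227.0 × 2120 / (21.3 × 9200) = 2.456 m³/d.

Q_w ≈ 2.46 m³/d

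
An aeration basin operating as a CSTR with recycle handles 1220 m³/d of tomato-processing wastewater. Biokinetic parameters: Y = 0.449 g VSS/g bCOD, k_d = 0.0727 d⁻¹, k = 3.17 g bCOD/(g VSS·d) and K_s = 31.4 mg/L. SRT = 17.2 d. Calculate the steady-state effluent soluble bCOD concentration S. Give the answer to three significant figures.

S ≈ 3.18 mg/L

For a completely mixed reactor with recycle the Lawrence–McCarty relation gives S = K_s·(1 + k_d·θ_c) / [θ_c·(Y·k − k_d) − 1] = 31.4 × (1 + 0.0727 × 17.2) / [17.2 × (0.449 × 3.17 − 0.0727) − 1] = 70.66 / 22.23 = 3.179 mg/L.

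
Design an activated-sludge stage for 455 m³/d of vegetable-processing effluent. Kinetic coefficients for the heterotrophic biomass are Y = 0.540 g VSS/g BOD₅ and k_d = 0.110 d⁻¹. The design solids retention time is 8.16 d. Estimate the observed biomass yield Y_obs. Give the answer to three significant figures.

Y_obs ≈ 0.285 g VSS/g BOD₅

Correct the yield for decay: Y_obs = Y/(1 + k_d θ_c) = 0.540 / (1 + 0.110 × 8.16) = 0.540 / 1.898 = 0.2846.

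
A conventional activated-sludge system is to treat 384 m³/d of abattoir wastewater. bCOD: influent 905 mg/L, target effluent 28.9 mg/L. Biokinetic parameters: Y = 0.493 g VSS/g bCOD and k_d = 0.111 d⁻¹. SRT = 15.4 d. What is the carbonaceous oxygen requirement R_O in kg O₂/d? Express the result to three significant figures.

Correct the yield for decay: Y_obs = Y/(1 + k_d θ_c) = 0.493 / (1 + 0.111 × 15.4) = 0.493 / 2.709 = 0.1820.
ΔS = 905 − 28.9 = 876.1 mg/L, so the substrate removal rate is 384 × 876.1/1000 = 336.4 kg bCOD/d.
Net sludge production P_X = 0.1820 × 336.4 = 61.22 kg VSS/d.
R_O = Q·ΔS − 1.42 P_X = 336.4 − 86.93 = 249.5 kg O₂/d.

R_O ≈ 249 kg O₂/d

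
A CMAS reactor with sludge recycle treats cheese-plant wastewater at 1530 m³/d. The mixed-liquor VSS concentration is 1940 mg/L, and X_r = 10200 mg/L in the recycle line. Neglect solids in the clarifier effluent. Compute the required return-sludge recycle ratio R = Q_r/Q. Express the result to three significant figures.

R = Q_r/Q = X/(X_r − X) = 1940 / (10200 − 1940) = 0.2349.

R ≈ 0.235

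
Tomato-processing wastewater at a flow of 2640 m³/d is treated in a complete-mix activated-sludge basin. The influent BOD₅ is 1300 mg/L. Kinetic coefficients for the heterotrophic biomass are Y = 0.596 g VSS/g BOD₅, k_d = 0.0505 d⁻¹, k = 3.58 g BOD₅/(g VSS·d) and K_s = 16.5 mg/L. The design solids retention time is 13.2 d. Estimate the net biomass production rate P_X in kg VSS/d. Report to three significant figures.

P_X ≈ 1230 kg VSS/d

From the Monod/SRT balance for a CMAS, S = K_s·(1+k_d θ_c)/[θ_c·(Y k − k_d) − 1] = 16.5 × (1 + 0.0505 × 13.2) / [13.2 × (0.596 × 3.58 − 0.0505) − 1] = 27.50 / 26.50 = 1.038 mg/L.
Y_obs = Y / (1 + k_d θ_c) = 0.596 / (1 + 0.0505 × 13.2) = 0.596 / 1.667 = 0.3576.
Mass of BOD₅ removed per day: Q(S₀ − S) = 2640 × 1299 g/m³ = 3429 kg/d.
P_X = Y_obs · Q(S₀ − S) = 0.3576 × 3429 = 1226 kg VSS/d.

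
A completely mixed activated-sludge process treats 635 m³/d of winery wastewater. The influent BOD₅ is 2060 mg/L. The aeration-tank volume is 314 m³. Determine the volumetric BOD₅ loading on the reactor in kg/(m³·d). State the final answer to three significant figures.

L_v ≈ 4.17 kg BOD₅/(m³·d)

L_v = Q S₀ / V = 635 × 2060 × 10⁻³ / 314.0 = 4.166 kg/(m³·d).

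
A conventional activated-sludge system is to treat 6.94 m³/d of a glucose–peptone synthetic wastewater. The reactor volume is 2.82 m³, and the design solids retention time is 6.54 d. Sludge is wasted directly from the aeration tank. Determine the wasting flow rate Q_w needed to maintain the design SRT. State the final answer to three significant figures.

Q_w ≈ 0.431 m³/d

For wasting at MLVSS concentration, Q_w = V/θ_c = 2.820/6.54 = 0.4312 m³/d.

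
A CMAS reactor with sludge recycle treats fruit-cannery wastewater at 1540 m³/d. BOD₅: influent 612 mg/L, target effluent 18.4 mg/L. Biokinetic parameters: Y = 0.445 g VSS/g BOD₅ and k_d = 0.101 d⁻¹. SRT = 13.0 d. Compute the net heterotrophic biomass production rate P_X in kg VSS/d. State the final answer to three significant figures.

Correct the yield for decay: Y_obs = Y/(1 + k_d θ_c) = 0.445 / (1 + 0.101 × 13.0) = 0.445 / 2.313 = 0.1924.
Substrate removed = Q·(S₀ − S) = 1540 m³/d × (612 − 18.4) g/m³ = 9.14×10^5 g/d = 914.1 kg/d.
Biomass produced: P_X = Y_obs·Q·ΔS = 0.1924 × 914.1 ≈ 175.9 kg VSS/d.

P_X ≈ 176 kg VSS/d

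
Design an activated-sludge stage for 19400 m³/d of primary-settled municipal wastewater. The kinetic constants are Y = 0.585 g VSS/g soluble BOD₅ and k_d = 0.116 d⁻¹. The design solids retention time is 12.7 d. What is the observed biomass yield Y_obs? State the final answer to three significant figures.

Correct the yield for decay: Y_obs = Y/(1 + k_d θ_c) = 0.585 / (1 + 0.116 × 12.7) = 0.585 / 2.473 = 0.2365.

Y_obs ≈ 0.237 g VSS/g soluble BOD₅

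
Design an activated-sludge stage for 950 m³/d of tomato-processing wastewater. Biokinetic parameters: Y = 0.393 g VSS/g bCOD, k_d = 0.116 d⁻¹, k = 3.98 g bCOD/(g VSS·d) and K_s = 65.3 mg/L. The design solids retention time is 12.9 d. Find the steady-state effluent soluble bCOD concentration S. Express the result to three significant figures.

S ≈ 9.22 mg/L

For a completely mixed reactor with recycle the Lawrence–McCarty relation gives S = K_s·(1 + k_d·θ_c) / [θ_c·(Y·k − k_d) − 1] = 65.3 × (1 + 0.116 × 12.9) / [12.9 × (0.393 × 3.98 − 0.116) − 1] = 163.0 / 17.68 = 9.220 mg/L.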